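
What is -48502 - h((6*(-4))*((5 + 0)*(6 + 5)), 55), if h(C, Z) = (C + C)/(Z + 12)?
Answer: -3246994/67 ≈ -48463.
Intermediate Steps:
h(C, Z) = 2*C/(12 + Z) (h(C, Z) = (2*C)/(12 + Z) = 2*C/(12 + Z))
-48502 - h((6*(-4))*((5 + 0)*(6 + 5)), 55) = -48502 - 2*(6*(-4))*((5 + 0)*(6 + 5))/(12 + 55) = -48502 - 2*(-120*11)/67 = -48502 - 2*(-24*55)/67 = -48502 - 2*(-1320)/67 = -48502 - 1*(-2640/67) = -48502 + 2640/67 = -3246994/67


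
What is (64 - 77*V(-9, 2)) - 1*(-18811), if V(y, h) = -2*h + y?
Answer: 19876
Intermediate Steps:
V(y, h) = y - 2*h
(64 - 77*V(-9, 2)) - 1*(-18811) = (64 - 77*(-9 - 2*2)) - 1*(-18811) = (64 - 77*(-9 - 4)) + 18811 = (64 - 77*(-13)) + 18811 = (64 + 1001) + 18811 = 1065 + 18811 = 19876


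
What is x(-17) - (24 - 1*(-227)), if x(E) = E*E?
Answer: 38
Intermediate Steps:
x(E) = E²
x(-17) - (24 - 1*(-227)) = (-17)² - (24 - 1*(-227)) = 289 - (24 + 227) = 289 - 1*251 = 289 - 251 = 38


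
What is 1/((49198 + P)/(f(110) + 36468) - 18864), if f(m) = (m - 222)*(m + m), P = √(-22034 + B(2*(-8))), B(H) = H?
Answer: -188465826188/3554435430626549 - 88710*I*√2/3554435430626549 ≈ -5.3023e-5 - 3.5295e-11*I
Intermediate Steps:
P = 105*I*√2 (P = √(-22034 + 2*(-8)) = √(-22034 - 16) = √(-22050) = 105*I*√2 ≈ 148.49*I)
f(m) = 2*m*(-222 + m) (f(m) = (-222 + m)*(2*m) = 2*m*(-222 + m))
1/((49198 + P)/(f(110) + 36468) - 18864) = 1/((49198 + 105*I*√2)/(2*110*(-222 + 110) + 36468) - 18864) = 1/((49198 + 105*I*√2)/(2*110*(-112) + 36468) - 18864) = 1/((49198 + 105*I*√2)/(-24640 + 36468) - 18864) = 1/((49198 + 105*I*√2)/11828 - 18864) = 1/((49198 + 105*I*√2)*(1/11828) - 18864) = 1/((24599/5914 + 105*I*√2/11828) - 18864) = 1/(-111537097/5914 + 105*I*√2/11828)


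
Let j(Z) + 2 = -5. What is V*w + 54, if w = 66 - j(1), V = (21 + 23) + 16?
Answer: 4434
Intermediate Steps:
V = 60 (V = 44 + 16 = 60)
j(Z) = -7 (j(Z) = -2 - 5 = -7)
w = 73 (w = 66 - 1*(-7) = 66 + 7 = 73)
V*w + 54 = 60*73 + 54 = 4380 + 54 = 4434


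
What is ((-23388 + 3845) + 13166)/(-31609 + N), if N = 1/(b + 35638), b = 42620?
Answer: 499051266/2473657121 ≈ 0.20175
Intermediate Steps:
N = 1/78258 (N = 1/(42620 + 35638) = 1/78258 ≈ 1.2778e-5)
((-23388 + 3845) + 13166)/(-31609 + N) = ((-23388 + 3845) + 13166)/(-31609 + 1/78258) = (-19543 + 13166)/(-2473657121/78258) = -6377*(-78258/2473657121) = 499051266/2473657121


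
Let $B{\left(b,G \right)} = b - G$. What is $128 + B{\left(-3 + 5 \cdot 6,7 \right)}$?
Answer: $148$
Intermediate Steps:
$128 + B{\left(-3 + 5 \cdot 6,7 \right)} = 128 + \left(\left(-3 + 5 \cdot 6\right) - 7\right) = 128 + \left(\left(-3 + 30\right) - 7\right) = 128 + \left(27 - 7\right) = 128 + 20 = 148$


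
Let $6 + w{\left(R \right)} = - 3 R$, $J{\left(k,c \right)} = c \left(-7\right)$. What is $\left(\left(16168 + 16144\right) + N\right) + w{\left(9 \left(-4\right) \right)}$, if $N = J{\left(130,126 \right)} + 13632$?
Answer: $45164$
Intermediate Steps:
$J{\left(k,c \right)} = - 7 c$
$w{\left(R \right)} = -6 - 3 R$
$N = 12750$ ($N = \left(-7\right) 126 + 13632 = -882 + 13632 = 12750$)
$\left(\left(16168 + 16144\right) + N\right) + w{\left(9 \left(-4\right) \right)} = \left(\left(16168 + 16144\right) + 12750\right) - \left(6 + 3 \cdot 9 \left(-4\right)\right) = \left(32312 + 12750\right) - -102 = 45062 + \left(-6 + 108\right) = 45062 + 102 = 45164$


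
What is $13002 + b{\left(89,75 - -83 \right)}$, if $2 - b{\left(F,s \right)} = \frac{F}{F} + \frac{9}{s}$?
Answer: $\frac{2054465}{158} \approx 13003.0$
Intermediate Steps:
$b{\left(F,s \right)} = 1 - \frac{9}{s}$ ($b{\left(F,s \right)} = 2 - \left(\frac{F}{F} + \frac{9}{s}\right) = 2 - \left(1 + \frac{9}{s}\right) = 1 - \frac{9}{s}$)
$13002 + b{\left(89,75 - -83 \right)} = 13002 + \frac{-9 + \left(75 - -83\right)}{75 - -83} = 13002 + \frac{-9 + \left(75 + 83\right)}{75 + 83} = 13002 + \frac{-9 + 158}{158} = 13002 + \frac{1}{158} \cdot 149 = 13002 + \frac{149}{158} = \frac{2054465}{158}$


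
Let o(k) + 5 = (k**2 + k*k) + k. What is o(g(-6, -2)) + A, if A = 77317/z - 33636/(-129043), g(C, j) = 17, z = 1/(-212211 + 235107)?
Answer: 228438451048382/129043 ≈ 1.7703e+9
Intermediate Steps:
z = 1/22896 ≈ 4.3676e-5
o(k) = -5 + k + 2*k**2 (o(k) = -5 + ((k**2 + k*k) + k) = -5 + ((k**2 + k**2) + k) = -5 + (2*k**2 + k) = -5 + (k + 2*k**2) = -5 + k + 2*k**2)
A = 228438374913012/129043 (A = 77317/(1/22896) - 33636/(-129043) = 77317*22896 - 33636*(-1/129043) = 1770250032 + 33636/129043 = 228438374913012/129043 ≈ 1.7703e+9)
o(g(-6, -2)) + A = (-5 + 17 + 2*17**2) + 228438374913012/129043 = (-5 + 17 + 2*289) + 228438374913012/129043 = (-5 + 17 + 578) + 228438374913012/129043 = 590 + 228438374913012/129043 = 228438451048382/129043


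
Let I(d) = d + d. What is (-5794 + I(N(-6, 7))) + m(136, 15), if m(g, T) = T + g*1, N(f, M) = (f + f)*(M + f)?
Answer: -5667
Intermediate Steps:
N(f, M) = 2*f*(M + f) (N(f, M) = (2*f)*(M + f) = 2*f*(M + f))
I(d) = 2*d
m(g, T) = T + g
(-5794 + I(N(-6, 7))) + m(136, 15) = (-5794 + 2*(2*(-6)*(7 - 6))) + (15 + 136) = (-5794 + 2*(2*(-6)*1)) + 151 = (-5794 + 2*(-12)) + 151 = (-5794 - 24) + 151 = -5818 + 151 = -5667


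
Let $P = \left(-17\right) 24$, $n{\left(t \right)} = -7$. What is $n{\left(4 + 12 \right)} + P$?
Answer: $-415$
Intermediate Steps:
$P = -408$
$n{\left(4 + 12 \right)} + P = -7 - 408 = -415$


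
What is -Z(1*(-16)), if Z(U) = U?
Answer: 16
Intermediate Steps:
-Z(1*(-16)) = -(-16) = -1*(-16) = 16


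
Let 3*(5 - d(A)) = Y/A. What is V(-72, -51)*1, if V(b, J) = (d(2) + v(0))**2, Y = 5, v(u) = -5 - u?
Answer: 25/36 ≈ 0.69444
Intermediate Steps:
d(A) = 5 - 5/(3*A)
V(b, J) = 25/36 (V(b, J) = ((5 - 5/3/2) + (-5 - 1*0))**2 = ((5 - 5/3*1/2) + (-5 + 0))**2 = ((5 - 5/6) - 5)**2 = (25/6 - 5)**2 = (-5/6)**2 = 25/36)
V(-72, -51)*1 = (25/36)*1 = 25/36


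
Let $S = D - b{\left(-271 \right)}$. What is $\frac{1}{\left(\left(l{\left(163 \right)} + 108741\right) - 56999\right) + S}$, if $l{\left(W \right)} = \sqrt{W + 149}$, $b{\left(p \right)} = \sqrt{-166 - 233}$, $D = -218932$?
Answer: $- \frac{1}{167190 - 2 \sqrt{78} + i \sqrt{399}} \approx -5.9818 \cdot 10^{-6} + 7.1476 \cdot 10^{-10} i$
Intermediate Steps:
$b{\left(p \right)} = i \sqrt{399}$ ($b{\left(p \right)} = \sqrt{-399} = i \sqrt{399}$)
$l{\left(W \right)} = \sqrt{149 + W}$
$S = -218932 - i \sqrt{399} \approx -2.1893 \cdot 10^{5} - 19.975 i$
$\frac{1}{\left(\left(l{\left(163 \right)} + 108741\right) - 56999\right) + S} = \frac{1}{\left(\left(\sqrt{149 + 163} + 108741\right) - 56999\right) - \left(218932 + i \sqrt{399}\right)} = \frac{1}{\left(\left(\sqrt{312} + 108741\right) - 56999\right) - \left(218932 + i \sqrt{399}\right)} = \frac{1}{\left(\left(2 \sqrt{78} + 108741\right) - 56999\right) - \left(218932 + i \sqrt{399}\right)} = \frac{1}{\left(\left(108741 + 2 \sqrt{78}\right) - 56999\right) - \left(218932 + i \sqrt{399}\right)} = \frac{1}{\left(51742 + 2 \sqrt{78}\right) - \left(218932 + i \sqrt{399}\right)} = \frac{1}{-167190 + 2 \sqrt{78} - i \sqrt{399}}$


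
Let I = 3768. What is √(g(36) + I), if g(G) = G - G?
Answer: 2*√942 ≈ 61.384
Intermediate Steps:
g(G) = 0
√(g(36) + I) = √(0 + 3768) = √3768 = 2*√942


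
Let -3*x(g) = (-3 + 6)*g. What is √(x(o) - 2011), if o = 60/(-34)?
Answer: I*√580669/17 ≈ 44.824*I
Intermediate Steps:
o = -30/17 (o = 60*(-1/34) = -30/17 ≈ -1.7647)
x(g) = -g (x(g) = -(-3 + 6)*g/3 = -g)
√(x(o) - 2011) = √(-1*(-30/17) - 2011) = √(30/17 - 2011) = √(-34157/17) = I*√580669/17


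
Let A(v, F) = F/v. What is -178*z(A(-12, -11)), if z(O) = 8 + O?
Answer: -9523/6 ≈ -1587.2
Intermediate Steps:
-178*z(A(-12, -11)) = -178*(8 - 11/(-12)) = -178*(8 - 11*(-1/12)) = -178*(8 + 11/12) = -178*107/12 = -9523/6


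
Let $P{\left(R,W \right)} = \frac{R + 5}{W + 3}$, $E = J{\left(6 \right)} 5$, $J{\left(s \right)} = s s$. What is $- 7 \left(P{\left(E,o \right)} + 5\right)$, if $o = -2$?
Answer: $-1330$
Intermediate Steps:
$J{\left(s \right)} = s^{2}$
$E = 180$ ($E = 6^{2} \cdot 5 = 36 \cdot 5 = 180$)
$P{\left(R,W \right)} = \frac{5 + R}{3 + W}$
$- 7 \left(P{\left(E,o \right)} + 5\right) = - 7 \left(\frac{5 + 180}{3 - 2} + 5\right) = - 7 \left(1^{-1} \cdot 185 + 5\right) = - 7 \left(1 \cdot 185 + 5\right) = - 7 \left(185 + 5\right) = \left(-7\right) 190 = -1330$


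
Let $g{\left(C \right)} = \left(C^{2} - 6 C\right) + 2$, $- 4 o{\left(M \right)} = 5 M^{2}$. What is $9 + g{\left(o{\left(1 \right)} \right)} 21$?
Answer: $\frac{3861}{16} \approx 241.31$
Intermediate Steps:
$o{\left(M \right)} = - \frac{5 M^{2}}{4}$
$g{\left(C \right)} = 2 + C^{2} - 6 C$
$9 + g{\left(o{\left(1 \right)} \right)} 21 = 9 + \left(2 + \left(- \frac{5 \cdot 1^{2}}{4}\right)^{2} - 6 \left(- \frac{5 \cdot 1^{2}}{4}\right)\right) 21 = 9 + \left(2 + \left(\left(- \frac{5}{4}\right) 1\right)^{2} - 6 \left(\left(- \frac{5}{4}\right) 1\right)\right) 21 = 9 + \left(2 + \left(- \frac{5}{4}\right)^{2} - - \frac{15}{2}\right) 21 = 9 + \left(2 + \frac{25}{16} + \frac{15}{2}\right) 21 = 9 + \frac{177}{16} \cdot 21 = 9 + \frac{3717}{16} = \frac{3861}{16}$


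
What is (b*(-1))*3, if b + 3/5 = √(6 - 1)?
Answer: 9/5 - 3*√5 ≈ -4.9082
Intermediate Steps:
b = -⅗ + √5 (b = -⅗ + √(6 - 1) = -⅗ + √5 ≈ 1.6361)
(b*(-1))*3 = ((-⅗ + √5)*(-1))*3 = (⅗ - √5)*3 = 9/5 - 3*√5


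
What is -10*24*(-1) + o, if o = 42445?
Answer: 42685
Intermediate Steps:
-10*24*(-1) + o = -10*24*(-1) + 42445 = -240*(-1) + 42445 = 240 + 42445 = 42685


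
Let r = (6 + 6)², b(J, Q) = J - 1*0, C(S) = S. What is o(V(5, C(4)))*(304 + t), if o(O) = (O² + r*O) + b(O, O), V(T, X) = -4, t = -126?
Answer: -100392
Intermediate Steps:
b(J, Q) = J (b(J, Q) = J + 0 = J)
r = 144 (r = 12² = 144)
o(O) = O² + 145*O (o(O) = (O² + 144*O) + O = O² + 145*O)
o(V(5, C(4)))*(304 + t) = (-4*(145 - 4))*(304 - 126) = -4*141*178 = -564*178 = -100392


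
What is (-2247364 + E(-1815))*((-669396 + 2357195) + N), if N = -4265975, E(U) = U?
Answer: 5798779317504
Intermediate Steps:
(-2247364 + E(-1815))*((-669396 + 2357195) + N) = (-2247364 - 1815)*((-669396 + 2357195) - 4265975) = -2249179*(1687799 - 4265975) = -2249179*(-2578176) = 5798779317504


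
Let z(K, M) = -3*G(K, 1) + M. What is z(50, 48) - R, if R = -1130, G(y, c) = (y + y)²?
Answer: -28822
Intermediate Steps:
G(y, c) = 4*y² (G(y, c) = (2*y)² = 4*y²)
z(K, M) = M - 12*K² (z(K, M) = -12*K² + M = M - 12*K²)
z(50, 48) - R = (48 - 12*50²) - 1*(-1130) = (48 - 12*2500) + 1130 = (48 - 30000) + 1130 = -29952 + 1130 = -28822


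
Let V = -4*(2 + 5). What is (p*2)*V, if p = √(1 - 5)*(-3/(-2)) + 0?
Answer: -168*I ≈ -168.0*I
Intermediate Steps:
V = -28 (V = -4*7 = -28)
p = 3*I (p = √(-4)*(-3*(-½)) + 0 = (2*I)*(3/2) + 0 = 3*I + 0 = 3*I ≈ 3.0*I)
(p*2)*V = ((3*I)*2)*(-28) = (6*I)*(-28) = -168*I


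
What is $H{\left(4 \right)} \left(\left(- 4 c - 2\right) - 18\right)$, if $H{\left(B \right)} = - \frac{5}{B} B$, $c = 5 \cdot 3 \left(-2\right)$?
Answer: $-500$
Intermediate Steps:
$c = -30$ ($c = 15 \left(-2\right) = -30$)
$H{\left(B \right)} = -5$
$H{\left(4 \right)} \left(\left(- 4 c - 2\right) - 18\right) = - 5 \left(\left(\left(-4\right) \left(-30\right) - 2\right) - 18\right) = - 5 \left(\left(120 - 2\right) - 18\right) = - 5 \left(118 - 18\right) = \left(-5\right) 100 = -500$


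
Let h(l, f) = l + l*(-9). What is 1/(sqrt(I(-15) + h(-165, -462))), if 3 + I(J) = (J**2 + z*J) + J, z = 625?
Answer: -I*sqrt(218)/1308 ≈ -0.011288*I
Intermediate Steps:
h(l, f) = -8*l (h(l, f) = l - 9*l = -8*l)
I(J) = -3 + J**2 + 626*J (I(J) = -3 + ((J**2 + 625*J) + J) = -3 + (J**2 + 626*J) = -3 + J**2 + 626*J)
1/(sqrt(I(-15) + h(-165, -462))) = 1/(sqrt((-3 + (-15)**2 + 626*(-15)) - 8*(-165))) = 1/(sqrt((-3 + 225 - 9390) + 1320)) = 1/(sqrt(-9168 + 1320)) = 1/(sqrt(-7848)) = 1/(6*I*sqrt(218)) = -I*sqrt(218)/1308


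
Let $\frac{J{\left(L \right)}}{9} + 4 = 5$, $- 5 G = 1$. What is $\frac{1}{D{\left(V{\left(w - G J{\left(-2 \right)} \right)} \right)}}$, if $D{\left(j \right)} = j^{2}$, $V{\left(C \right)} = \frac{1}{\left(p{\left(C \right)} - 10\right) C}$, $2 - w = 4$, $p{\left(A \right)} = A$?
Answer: $\frac{2601}{625} \approx 4.1616$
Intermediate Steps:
$G = - \frac{1}{5}$ ($G = \left(- \frac{1}{5}\right) 1 = - \frac{1}{5} \approx -0.2$)
$J{\left(L \right)} = 9$ ($J{\left(L \right)} = -36 + 9 \cdot 5 = -36 + 45 = 9$)
$w = -2$ ($w = 2 - 4 = -2$)
$V{\left(C \right)} = \frac{1}{C \left(-10 + C\right)}$ ($V{\left(C \right)} = \frac{1}{\left(C - 10\right) C} = \frac{1}{\left(-10 + C\right) C} = \frac{1}{C \left(-10 + C\right)}$)
$\frac{1}{D{\left(V{\left(w - G J{\left(-2 \right)} \right)} \right)}} = \frac{1}{\left(\frac{1}{\left(-2 - \left(- \frac{1}{5}\right) 9\right) \left(-10 - \left(2 - \frac{9}{5}\right)\right)}\right)^{2}} = \frac{1}{\left(\frac{1}{\left(-2 - - \frac{9}{5}\right) \left(-10 - \frac{1}{5}\right)}\right)^{2}} = \frac{1}{\left(\frac{1}{\left(-2 + \frac{9}{5}\right) \left(-10 + \left(-2 + \frac{9}{5}\right)\right)}\right)^{2}} = \frac{1}{\left(\frac{1}{\left(- \frac{1}{5}\right) \left(-10 - \frac{1}{5}\right)}\right)^{2}} = \frac{1}{\left(- \frac{5}{- \frac{51}{5}}\right)^{2}} = \frac{1}{\left(\left(-5\right) \left(- \frac{5}{51}\right)\right)^{2}} = \frac{1}{\left(\frac{25}{51}\right)^{2}} = \frac{1}{\frac{625}{2601}} = \frac{2601}{625}$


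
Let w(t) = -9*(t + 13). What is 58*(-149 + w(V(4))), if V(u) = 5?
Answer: -18038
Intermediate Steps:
w(t) = -117 - 9*t (w(t) = -9*(13 + t) = -117 - 9*t)
58*(-149 + w(V(4))) = 58*(-149 + (-117 - 9*5)) = 58*(-149 + (-117 - 45)) = 58*(-149 - 162) = 58*(-311) = -18038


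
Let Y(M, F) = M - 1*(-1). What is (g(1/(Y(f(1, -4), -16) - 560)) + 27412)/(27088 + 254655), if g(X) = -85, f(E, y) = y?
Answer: 27327/281743 ≈ 0.096993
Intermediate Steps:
Y(M, F) = 1 + M (Y(M, F) = M + 1 = 1 + M)
(g(1/(Y(f(1, -4), -16) - 560)) + 27412)/(27088 + 254655) = (-85 + 27412)/(27088 + 254655) = 27327/281743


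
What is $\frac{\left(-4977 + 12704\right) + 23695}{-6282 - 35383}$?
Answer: $- \frac{31422}{41665} \approx -0.75416$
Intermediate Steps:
$\frac{\left(-4977 + 12704\right) + 23695}{-6282 - 35383} = \frac{7727 + 23695}{-41665} = 31422 \left(- \frac{1}{41665}\right) = - \frac{31422}{41665}$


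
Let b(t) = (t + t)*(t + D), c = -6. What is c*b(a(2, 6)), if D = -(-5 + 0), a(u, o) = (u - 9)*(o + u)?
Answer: -34272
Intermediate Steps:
a(u, o) = (-9 + u)*(o + u)
D = 5 (D = -1*(-5) = 5)
b(t) = 2*t*(5 + t) (b(t) = (t + t)*(t + 5) = (2*t)*(5 + t) = 2*t*(5 + t))
c*b(a(2, 6)) = -12*(2² - 9*6 - 9*2 + 6*2)*(5 + (2² - 9*6 - 9*2 + 6*2)) = -12*(4 - 54 - 18 + 12)*(5 + (4 - 54 - 18 + 12)) = -12*(-56)*(5 - 56) = -12*(-56)*(-51) = -6*5712 = -34272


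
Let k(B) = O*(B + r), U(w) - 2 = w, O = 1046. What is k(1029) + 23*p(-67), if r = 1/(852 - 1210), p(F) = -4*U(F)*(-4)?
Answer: 188381583/179 ≈ 1.0524e+6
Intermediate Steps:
U(w) = 2 + w
p(F) = 32 + 16*F (p(F) = -4*(2 + F)*(-4) = (-8 - 4*F)*(-4) = 32 + 16*F)
r = -1/358 (r = 1/(-358) = -1/358 ≈ -0.0027933)
k(B) = -523/179 + 1046*B (k(B) = 1046*(B - 1/358) = 1046*(-1/358 + B) = -523/179 + 1046*B)
k(1029) + 23*p(-67) = (-523/179 + 1046*1029) + 23*(32 + 16*(-67)) = (-523/179 + 1076334) + 23*(32 - 1072) = 192663263/179 + 23*(-1040) = 192663263/179 - 23920 = 188381583/179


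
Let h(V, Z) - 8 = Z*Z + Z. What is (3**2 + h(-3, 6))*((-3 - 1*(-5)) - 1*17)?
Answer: -885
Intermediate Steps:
h(V, Z) = 8 + Z + Z**2 (h(V, Z) = 8 + (Z*Z + Z) = 8 + (Z**2 + Z) = 8 + (Z + Z**2) = 8 + Z + Z**2)
(3**2 + h(-3, 6))*((-3 - 1*(-5)) - 1*17) = (3**2 + (8 + 6 + 6**2))*((-3 - 1*(-5)) - 1*17) = (9 + (8 + 6 + 36))*((-3 + 5) - 17) = (9 + 50)*(2 - 17) = 59*(-15) = -885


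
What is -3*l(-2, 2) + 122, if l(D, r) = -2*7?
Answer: 164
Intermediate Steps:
l(D, r) = -14
-3*l(-2, 2) + 122 = -3*(-14) + 122 = 42 + 122 = 164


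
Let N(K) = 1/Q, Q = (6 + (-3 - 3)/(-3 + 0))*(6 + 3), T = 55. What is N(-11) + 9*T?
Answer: 35641/72 ≈ 495.01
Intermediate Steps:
Q = 72 (Q = (6 - 6/(-3))*9 = (6 - 6*(-⅓))*9 = (6 + 2)*9 = 8*9 = 72)
N(K) = 1/72
N(-11) + 9*T = 1/72 + 9*55 = 1/72 + 495 = 35641/72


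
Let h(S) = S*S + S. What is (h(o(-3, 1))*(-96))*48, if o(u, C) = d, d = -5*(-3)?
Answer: -1105920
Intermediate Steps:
d = 15
o(u, C) = 15
h(S) = S + S**2 (h(S) = S**2 + S = S + S**2)
(h(o(-3, 1))*(-96))*48 = ((15*(1 + 15))*(-96))*48 = ((15*16)*(-96))*48 = (240*(-96))*48 = -23040*48 = -1105920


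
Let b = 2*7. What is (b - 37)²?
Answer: 529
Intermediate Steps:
b = 14
(b - 37)² = (14 - 37)² = (-23)² = 529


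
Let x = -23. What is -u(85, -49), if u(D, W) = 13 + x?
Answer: 10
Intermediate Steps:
u(D, W) = -10 (u(D, W) = 13 - 23 = -10)
-u(85, -49) = -1*(-10) = 10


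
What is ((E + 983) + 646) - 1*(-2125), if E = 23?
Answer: 3777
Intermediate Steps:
((E + 983) + 646) - 1*(-2125) = ((23 + 983) + 646) - 1*(-2125) = (1006 + 646) + 2125 = 1652 + 2125 = 3777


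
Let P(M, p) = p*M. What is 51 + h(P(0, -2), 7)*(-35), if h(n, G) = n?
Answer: 51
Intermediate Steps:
P(M, p) = M*p
51 + h(P(0, -2), 7)*(-35) = 51 + (0*(-2))*(-35) = 51 + 0*(-35) = 51 + 0 = 51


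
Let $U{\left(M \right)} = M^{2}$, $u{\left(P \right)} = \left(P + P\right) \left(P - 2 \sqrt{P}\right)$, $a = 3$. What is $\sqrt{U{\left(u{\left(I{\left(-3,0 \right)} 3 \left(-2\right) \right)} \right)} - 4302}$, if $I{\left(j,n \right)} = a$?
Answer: $3 \sqrt{35810 + 31104 i \sqrt{2}} \approx 645.28 + 306.76 i$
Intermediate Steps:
$I{\left(j,n \right)} = 3$
$u{\left(P \right)} = 2 P \left(P - 2 \sqrt{P}\right)$
$\sqrt{U{\left(u{\left(I{\left(-3,0 \right)} 3 \left(-2\right) \right)} \right)} - 4302} = \sqrt{\left(- 4 \left(3 \cdot 3 \left(-2\right)\right)^{\frac{3}{2}} + 2 \left(3 \cdot 3 \left(-2\right)\right)^{2}\right)^{2} - 4302} = \sqrt{\left(- 4 \left(9 \left(-2\right)\right)^{\frac{3}{2}} + 2 \left(9 \left(-2\right)\right)^{2}\right)^{2} - 4302} = \sqrt{\left(- 4 \left(-18\right)^{\frac{3}{2}} + 2 \left(-18\right)^{2}\right)^{2} - 4302} = \sqrt{\left(- 4 \left(- 54 i \sqrt{2}\right) + 2 \cdot 324\right)^{2} - 4302} = \sqrt{\left(216 i \sqrt{2} + 648\right)^{2} - 4302} = \sqrt{\left(648 + 216 i \sqrt{2}\right)^{2} - 4302} = \sqrt{-4302 + \left(648 + 216 i \sqrt{2}\right)^{2}}$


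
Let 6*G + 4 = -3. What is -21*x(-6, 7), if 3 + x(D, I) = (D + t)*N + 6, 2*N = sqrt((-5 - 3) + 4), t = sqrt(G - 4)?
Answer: -63 + 126*I + 7*sqrt(186)/2 ≈ -15.266 + 126.0*I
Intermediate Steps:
G = -7/6 (G = -2/3 + (1/6)*(-3) = -2/3 - 1/2 = -7/6 ≈ -1.1667)
t = I*sqrt(186)/6 (t = sqrt(-7/6 - 4) = sqrt(-31/6) = I*sqrt(186)/6 ≈ 2.273*I)
N = I (N = sqrt((-5 - 3) + 4)/2 = sqrt(-8 + 4)/2 = sqrt(-4)/2 = (2*I)/2 = I ≈ 1.0*I)
x(D, I) = 3 + I*(D + I*sqrt(186)/6) (x(D, I) = -3 + ((D + I*sqrt(186)/6)*I + 6) = -3 + (I*(D + I*sqrt(186)/6) + 6) = -3 + (6 + I*(D + I*sqrt(186)/6)) = 3 + I*(D + I*sqrt(186)/6))
-21*x(-6, 7) = -21*(3 - sqrt(186)/6 + I*(-6)) = -21*(3 - sqrt(186)/6 - 6*I) = -21*(3 - 6*I - sqrt(186)/6) = -63 + 126*I + 7*sqrt(186)/2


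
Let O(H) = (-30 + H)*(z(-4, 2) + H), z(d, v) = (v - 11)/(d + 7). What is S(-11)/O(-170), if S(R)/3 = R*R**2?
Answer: -3993/34600 ≈ -0.11540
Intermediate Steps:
z(d, v) = (-11 + v)/(7 + d)
S(R) = 3*R**3 (S(R) = 3*(R*R**2) = 3*R**3)
O(H) = (-30 + H)*(-3 + H) (O(H) = (-30 + H)*((-11 + 2)/(7 - 4) + H) = (-30 + H)*(-9/3 + H) = (-30 + H)*((1/3)*(-9) + H) = (-30 + H)*(-3 + H))
S(-11)/O(-170) = (3*(-11)**3)/(90 + (-170)**2 - 33*(-170)) = (3*(-1331))/(90 + 28900 + 5610) = -3993/34600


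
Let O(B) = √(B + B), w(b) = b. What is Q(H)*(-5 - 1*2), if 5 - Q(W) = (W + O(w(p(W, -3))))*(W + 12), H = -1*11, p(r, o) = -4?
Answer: -112 + 14*I*√2 ≈ -112.0 + 19.799*I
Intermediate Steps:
H = -11
O(B) = √2*√B (O(B) = √(2*B) = √2*√B)
Q(W) = 5 - (12 + W)*(W + 2*I*√2) (Q(W) = 5 - (W + √2*√(-4))*(W + 12) = 5 - (W + √2*(2*I))*(12 + W) = 5 - (W + 2*I*√2)*(12 + W) = 5 - (12 + W)*(W + 2*I*√2))
Q(H)*(-5 - 1*2) = (5 - 1*(-11)² - 12*(-11) - 24*I*√2 - 2*I*(-11)*√2)*(-5 - 1*2) = (5 - 1*121 + 132 - 24*I*√2 + 22*I*√2)*(-5 - 2) = (5 - 121 + 132 - 24*I*√2 + 22*I*√2)*(-7) = (16 - 2*I*√2)*(-7) = -112 + 14*I*√2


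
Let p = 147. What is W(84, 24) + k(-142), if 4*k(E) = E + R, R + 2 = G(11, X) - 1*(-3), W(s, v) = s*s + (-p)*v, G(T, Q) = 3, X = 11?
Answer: 6987/2 ≈ 3493.5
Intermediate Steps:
W(s, v) = s² - 147*v (W(s, v) = s*s + (-1*147)*v = s² - 147*v)
R = 4 (R = -2 + (3 - 1*(-3)) = -2 + (3 + 3) = -2 + 6 = 4)
k(E) = 1 + E/4 (k(E) = (E + 4)/4 = (4 + E)/4 = 1 + E/4)
W(84, 24) + k(-142) = (84² - 147*24) + (1 + (¼)*(-142)) = (7056 - 3528) + (1 - 71/2) = 3528 - 69/2 = 6987/2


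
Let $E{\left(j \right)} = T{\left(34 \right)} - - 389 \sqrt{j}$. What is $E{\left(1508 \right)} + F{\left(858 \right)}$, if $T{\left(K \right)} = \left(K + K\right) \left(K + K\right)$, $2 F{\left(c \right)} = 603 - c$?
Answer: $\frac{8993}{2} + 778 \sqrt{377} \approx 19603.0$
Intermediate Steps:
$F{\left(c \right)} = \frac{603}{2} - \frac{c}{2}$ ($F{\left(c \right)} = \frac{603 - c}{2} = \frac{603}{2} - \frac{c}{2}$)
$T{\left(K \right)} = 4 K^{2}$ ($T{\left(K \right)} = 2 K 2 K = 4 K^{2}$)
$E{\left(j \right)} = 4624 + 389 \sqrt{j}$ ($E{\left(j \right)} = 4 \cdot 34^{2} - - 389 \sqrt{j} = 4 \cdot 1156 + 389 \sqrt{j} = 4624 + 389 \sqrt{j}$)
$E{\left(1508 \right)} + F{\left(858 \right)} = \left(4624 + 389 \sqrt{1508}\right) + \left(\frac{603}{2} - 429\right) = \left(4624 + 389 \cdot 2 \sqrt{377}\right) + \left(\frac{603}{2} - 429\right) = \left(4624 + 778 \sqrt{377}\right) - \frac{255}{2} = \frac{8993}{2} + 778 \sqrt{377}$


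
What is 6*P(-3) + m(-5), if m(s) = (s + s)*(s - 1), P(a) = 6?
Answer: 96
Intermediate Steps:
m(s) = 2*s*(-1 + s) (m(s) = (2*s)*(-1 + s) = 2*s*(-1 + s))
6*P(-3) + m(-5) = 6*6 + 2*(-5)*(-1 - 5) = 36 + 2*(-5)*(-6) = 36 + 60 = 96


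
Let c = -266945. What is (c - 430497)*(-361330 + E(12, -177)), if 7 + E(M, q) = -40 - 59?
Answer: 252080646712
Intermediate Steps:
E(M, q) = -106 (E(M, q) = -7 + (-40 - 59) = -7 - 99 = -106)
(c - 430497)*(-361330 + E(12, -177)) = (-266945 - 430497)*(-361330 - 106) = -697442*(-361436) = 252080646712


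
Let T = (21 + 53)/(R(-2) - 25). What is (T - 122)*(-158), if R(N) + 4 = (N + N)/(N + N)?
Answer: 137855/7 ≈ 19694.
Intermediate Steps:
R(N) = -3 (R(N) = -4 + (N + N)/(N + N) = -4 + (2*N)/((2*N)) = -4 + (2*N)*(1/(2*N)) = -4 + 1 = -3)
T = -37/14 (T = (21 + 53)/(-3 - 25) = 74/(-28) = 74*(-1/28) = -37/14 ≈ -2.6429)
(T - 122)*(-158) = (-37/14 - 122)*(-158) = -1745/14*(-158) = 137855/7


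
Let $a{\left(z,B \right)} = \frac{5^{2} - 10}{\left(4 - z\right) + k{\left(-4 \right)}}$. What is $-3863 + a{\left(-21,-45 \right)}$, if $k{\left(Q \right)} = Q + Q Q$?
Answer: $- \frac{142916}{37} \approx -3862.6$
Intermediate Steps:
$k{\left(Q \right)} = Q + Q^{2}$
$a{\left(z,B \right)} = \frac{15}{16 - z}$ ($a{\left(z,B \right)} = \frac{5^{2} - 10}{\left(4 - z\right) - 4 \left(1 - 4\right)} = \frac{25 - 10}{\left(4 - z\right) - -12} = \frac{15}{\left(4 - z\right) + 12} = \frac{15}{16 - z}$)
$-3863 + a{\left(-21,-45 \right)} = -3863 - \frac{15}{-16 - 21} = -3863 - \frac{15}{-37} = -3863 - - \frac{15}{37} = -3863 + \frac{15}{37} = - \frac{142916}{37}$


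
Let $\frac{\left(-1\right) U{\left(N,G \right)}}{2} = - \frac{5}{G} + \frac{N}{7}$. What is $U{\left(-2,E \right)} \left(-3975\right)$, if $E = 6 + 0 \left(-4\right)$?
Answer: $- \frac{62275}{7} \approx -8896.4$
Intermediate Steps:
$E = 6$ ($E = 6 + 0 = 6$)
$U{\left(N,G \right)} = \frac{10}{G} - \frac{2 N}{7}$ ($U{\left(N,G \right)} = - 2 \left(- \frac{5}{G} + \frac{N}{7}\right) = \frac{10}{G} - \frac{2 N}{7}$)
$U{\left(-2,E \right)} \left(-3975\right) = \left(\frac{10}{6} - - \frac{4}{7}\right) \left(-3975\right) = \left(10 \cdot \frac{1}{6} + \frac{4}{7}\right) \left(-3975\right) = \left(\frac{5}{3} + \frac{4}{7}\right) \left(-3975\right) = \frac{47}{21} \left(-3975\right) = - \frac{62275}{7}$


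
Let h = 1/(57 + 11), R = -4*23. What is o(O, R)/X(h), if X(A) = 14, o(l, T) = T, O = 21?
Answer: -46/7 ≈ -6.5714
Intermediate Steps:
R = -92
h = 1/68 ≈ 0.014706
o(O, R)/X(h) = -92/14 = -92*1/14 = -46/7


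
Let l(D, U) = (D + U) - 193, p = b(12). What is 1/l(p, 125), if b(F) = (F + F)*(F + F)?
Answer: 1/508 ≈ 0.0019685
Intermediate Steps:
b(F) = 4*F² (b(F) = (2*F)*(2*F) = 4*F²)
p = 576 (p = 4*12² = 4*144 = 576)
l(D, U) = -193 + D + U
1/l(p, 125) = 1/(-193 + 576 + 125) = 1/508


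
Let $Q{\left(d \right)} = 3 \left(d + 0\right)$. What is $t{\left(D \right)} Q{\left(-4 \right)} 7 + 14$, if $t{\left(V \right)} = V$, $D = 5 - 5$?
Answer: $14$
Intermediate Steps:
$D = 0$ ($D = 5 - 5 = 0$)
$Q{\left(d \right)} = 3 d$
$t{\left(D \right)} Q{\left(-4 \right)} 7 + 14 = 0 \cdot 3 \left(-4\right) 7 + 14 = 0 \left(\left(-12\right) 7\right) + 14 = 0 \left(-84\right) + 14 = 0 + 14 = 14$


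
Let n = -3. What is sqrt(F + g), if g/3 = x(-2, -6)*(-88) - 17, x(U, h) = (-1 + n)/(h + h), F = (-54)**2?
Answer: sqrt(2777) ≈ 52.697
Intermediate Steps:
F = 2916
x(U, h) = -2/h (x(U, h) = (-1 - 3)/(h + h) = -4*1/(2*h) = -2/h)
g = -139 (g = 3*(-2/(-6)*(-88) - 17) = 3*(-2*(-1/6)*(-88) - 17) = 3*((1/3)*(-88) - 17) = 3*(-88/3 - 17) = 3*(-139/3) = -139)
sqrt(F + g) = sqrt(2916 - 139) = sqrt(2777)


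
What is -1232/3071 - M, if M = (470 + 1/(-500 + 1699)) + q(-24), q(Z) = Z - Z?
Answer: -1732080869/3682129 ≈ -470.40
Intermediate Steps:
q(Z) = 0
M = 563531/1199 (M = (470 + 1/(-500 + 1699)) + 0 = (470 + 1/1199) + 0 = 563531/1199 + 0 = 563531/1199 ≈ 470.00)
-1232/3071 - M = -1232/3071 - 1*563531/1199 = -1232*1/3071 - 563531/1199 = -1232/3071 - 563531/1199 = -1732080869/3682129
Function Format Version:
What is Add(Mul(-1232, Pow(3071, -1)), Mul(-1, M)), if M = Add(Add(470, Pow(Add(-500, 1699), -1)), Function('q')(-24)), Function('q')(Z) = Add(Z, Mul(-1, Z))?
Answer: Rational(-1732080869, 3682129) ≈ -470.40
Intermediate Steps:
Function('q')(Z) = 0
M = Rational(563531, 1199) (M = Add(Add(470, Pow(Add(-500, 1699), -1)), 0) = Add(Add(470, Pow(1199, -1)), 0) = Add(Add(470, Rational(1, 1199)), 0) = Add(Rational(563531, 1199), 0) = Rational(563531, 1199) ≈ 470.00)
Add(Mul(-1232, Pow(3071, -1)), Mul(-1, M)) = Add(Mul(-1232, Pow(3071, -1)), Mul(-1, Rational(563531, 1199))) = Add(Mul(-1232, Rational(1, 3071)), Rational(-563531, 1199)) = Add(Rational(-1232, 3071), Rational(-563531, 1199)) = Rational(-1732080869, 3682129)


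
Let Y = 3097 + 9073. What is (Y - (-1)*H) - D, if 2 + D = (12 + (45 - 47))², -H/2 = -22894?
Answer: 57860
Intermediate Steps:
H = 45788 (H = -2*(-22894) = 45788)
Y = 12170
D = 98 (D = -2 + (12 + (45 - 47))² = -2 + (12 - 2)² = -2 + 10² = -2 + 100 = 98)
(Y - (-1)*H) - D = (12170 - (-1)*45788) - 1*98 = (12170 - 1*(-45788)) - 98 = (12170 + 45788) - 98 = 57958 - 98 = 57860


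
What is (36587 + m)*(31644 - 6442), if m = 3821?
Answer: 1018362416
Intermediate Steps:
(36587 + m)*(31644 - 6442) = (36587 + 3821)*(31644 - 6442) = 40408*25202 = 1018362416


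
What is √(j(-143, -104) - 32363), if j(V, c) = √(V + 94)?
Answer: √(-32363 + 7*I) ≈ 0.019 + 179.9*I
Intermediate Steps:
j(V, c) = √(94 + V)
√(j(-143, -104) - 32363) = √(√(94 - 143) - 32363) = √(√(-49) - 32363) = √(7*I - 32363) = √(-32363 + 7*I)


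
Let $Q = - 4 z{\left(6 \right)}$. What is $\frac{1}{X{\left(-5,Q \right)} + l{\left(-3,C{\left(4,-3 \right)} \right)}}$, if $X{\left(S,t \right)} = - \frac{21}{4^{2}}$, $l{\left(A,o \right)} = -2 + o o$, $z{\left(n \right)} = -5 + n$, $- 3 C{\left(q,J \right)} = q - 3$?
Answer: $- \frac{144}{461} \approx -0.31236$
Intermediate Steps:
$C{\left(q,J \right)} = 1 - \frac{q}{3}$ ($C{\left(q,J \right)} = - \frac{q - 3}{3} = - \frac{-3 + q}{3} = 1 - \frac{q}{3}$)
$l{\left(A,o \right)} = -2 + o^{2}$
$Q = -4$ ($Q = - 4 \left(-5 + 6\right) = \left(-4\right) 1 = -4$)
$X{\left(S,t \right)} = - \frac{21}{16}$
$\frac{1}{X{\left(-5,Q \right)} + l{\left(-3,C{\left(4,-3 \right)} \right)}} = \frac{1}{- \frac{21}{16} - \left(2 - \left(1 - \frac{4}{3}\right)^{2}\right)} = \frac{1}{- \frac{21}{16} - \left(2 - \left(- \frac{1}{3}\right)^{2}\right)} = \frac{1}{- \frac{21}{16} + \left(-2 + \frac{1}{9}\right)} = \frac{1}{- \frac{21}{16} - \frac{17}{9}} = \frac{1}{- \frac{461}{144}} = - \frac{144}{461}$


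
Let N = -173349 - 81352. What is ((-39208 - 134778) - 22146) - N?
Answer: 58569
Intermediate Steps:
N = -254701
((-39208 - 134778) - 22146) - N = ((-39208 - 134778) - 22146) - 1*(-254701) = (-173986 - 22146) + 254701 = -196132 + 254701 = 58569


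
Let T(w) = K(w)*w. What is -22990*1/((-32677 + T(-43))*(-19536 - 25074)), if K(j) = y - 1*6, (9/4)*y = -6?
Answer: -2299/144109631 ≈ -1.5953e-5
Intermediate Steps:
y = -8/3 (y = (4/9)*(-6) = -8/3 ≈ -2.6667)
K(j) = -26/3 (K(j) = -8/3 - 1*6 = -8/3 - 6 = -26/3)
T(w) = -26*w/3
-22990*1/((-32677 + T(-43))*(-19536 - 25074)) = -22990*1/((-32677 - 26/3*(-43))*(-19536 - 25074)) = -22990*(-1/(44610*(-32677 + 1118/3))) = -22990/((-96913/3*(-44610))) = -22990/1441096310 = -22990*1/1441096310 = -2299/144109631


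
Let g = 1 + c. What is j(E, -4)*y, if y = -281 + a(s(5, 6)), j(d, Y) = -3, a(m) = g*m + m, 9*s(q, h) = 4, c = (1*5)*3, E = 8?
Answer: 2461/3 ≈ 820.33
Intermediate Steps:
c = 15 (c = 5*3 = 15)
s(q, h) = 4/9 (s(q, h) = (⅑)*4 = 4/9)
g = 16 (g = 1 + 15 = 16)
a(m) = 17*m (a(m) = 16*m + m = 17*m)
y = -2461/9 (y = -281 + 17*(4/9) = -281 + 68/9 = -2461/9 ≈ -273.44)
j(E, -4)*y = -3*(-2461/9) = 2461/3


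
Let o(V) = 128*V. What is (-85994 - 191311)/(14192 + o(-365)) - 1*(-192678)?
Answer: 329879331/1712 ≈ 1.9269e+5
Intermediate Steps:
(-85994 - 191311)/(14192 + o(-365)) - 1*(-192678) = (-85994 - 191311)/(14192 + 128*(-365)) - 1*(-192678) = -277305/(14192 - 46720) + 192678 = -277305/(-32528) + 192678 = -277305*(-1/32528) + 192678 = 14595/1712 + 192678 = 329879331/1712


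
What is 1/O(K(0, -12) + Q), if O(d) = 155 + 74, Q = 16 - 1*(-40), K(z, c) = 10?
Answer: 1/229 ≈ 0.0043668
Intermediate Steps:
Q = 56 (Q = 16 + 40 = 56)
O(d) = 229
1/O(K(0, -12) + Q) = 1/229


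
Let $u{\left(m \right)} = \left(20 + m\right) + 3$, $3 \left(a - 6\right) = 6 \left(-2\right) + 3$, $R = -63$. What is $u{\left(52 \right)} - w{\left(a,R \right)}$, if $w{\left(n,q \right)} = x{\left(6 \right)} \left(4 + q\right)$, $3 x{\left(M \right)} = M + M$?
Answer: $311$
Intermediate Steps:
$x{\left(M \right)} = \frac{2 M}{3}$ ($x{\left(M \right)} = \frac{M + M}{3} = \frac{2 M}{3}$)
$a = 3$ ($a = 6 + \frac{6 \left(-2\right) + 3}{3} = 6 + \frac{-12 + 3}{3} = 6 + \frac{1}{3} \left(-9\right) = 6 - 3 = 3$)
$w{\left(n,q \right)} = 16 + 4 q$ ($w{\left(n,q \right)} = \frac{2}{3} \cdot 6 \left(4 + q\right) = 4 \left(4 + q\right) = 16 + 4 q$)
$u{\left(m \right)} = 23 + m$
$u{\left(52 \right)} - w{\left(a,R \right)} = \left(23 + 52\right) - \left(16 + 4 \left(-63\right)\right) = 75 - \left(16 - 252\right) = 75 - -236 = 75 + 236 = 311$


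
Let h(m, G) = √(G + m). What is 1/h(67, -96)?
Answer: -I*√29/29 ≈ -0.1857*I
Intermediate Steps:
1/h(67, -96) = 1/(√(-96 + 67)) = 1/(√(-29)) = 1/(I*√29) = -I*√29/29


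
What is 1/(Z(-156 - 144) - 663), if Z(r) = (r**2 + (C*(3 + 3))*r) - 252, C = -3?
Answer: 1/94485 ≈ 1.0584e-5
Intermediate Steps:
Z(r) = -252 + r**2 - 18*r (Z(r) = (r**2 + (-3*(3 + 3))*r) - 252 = (r**2 + (-3*6)*r) - 252 = (r**2 - 18*r) - 252 = -252 + r**2 - 18*r)
1/(Z(-156 - 144) - 663) = 1/((-252 + (-156 - 144)**2 - 18*(-156 - 144)) - 663) = 1/((-252 + (-300)**2 - 18*(-300)) - 663) = 1/((-252 + 90000 + 5400) - 663) = 1/(95148 - 663) = 1/94485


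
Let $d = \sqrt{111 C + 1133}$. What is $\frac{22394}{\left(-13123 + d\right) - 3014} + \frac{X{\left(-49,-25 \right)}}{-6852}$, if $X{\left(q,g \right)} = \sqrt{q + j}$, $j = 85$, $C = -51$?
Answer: $- \frac{412947206173}{297385133174} - \frac{89576 i \sqrt{283}}{260407297} \approx -1.3886 - 0.0057867 i$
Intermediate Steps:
$X{\left(q,g \right)} = \sqrt{85 + q}$ ($X{\left(q,g \right)} = \sqrt{q + 85} = \sqrt{85 + q}$)
$d = 4 i \sqrt{283}$ ($d = \sqrt{111 \left(-51\right) + 1133} = \sqrt{-5661 + 1133} = \sqrt{-4528} = 4 i \sqrt{283} \approx 67.29 i$)
$\frac{22394}{\left(-13123 + d\right) - 3014} + \frac{X{\left(-49,-25 \right)}}{-6852} = \frac{22394}{\left(-13123 + 4 i \sqrt{283}\right) - 3014} + \frac{\sqrt{85 - 49}}{-6852} = \frac{22394}{-16137 + 4 i \sqrt{283}} + \sqrt{36} \left(- \frac{1}{6852}\right) = \frac{22394}{-16137 + 4 i \sqrt{283}} + 6 \left(- \frac{1}{6852}\right) = \frac{22394}{-16137 + 4 i \sqrt{283}} - \frac{1}{1142} = - \frac{1}{1142} + \frac{22394}{-16137 + 4 i \sqrt{283}}$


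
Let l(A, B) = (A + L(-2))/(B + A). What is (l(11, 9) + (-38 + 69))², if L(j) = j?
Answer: 395641/400 ≈ 989.10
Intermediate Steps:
l(A, B) = (-2 + A)/(A + B) (l(A, B) = (A - 2)/(B + A) = (-2 + A)/(A + B))
(l(11, 9) + (-38 + 69))² = ((-2 + 11)/(11 + 9) + (-38 + 69))² = (9/20 + 31)² = (629/20)² = 395641/400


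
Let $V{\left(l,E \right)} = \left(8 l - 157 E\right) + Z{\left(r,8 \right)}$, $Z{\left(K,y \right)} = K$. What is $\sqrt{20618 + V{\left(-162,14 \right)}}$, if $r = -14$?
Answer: $\sqrt{17110} \approx 130.81$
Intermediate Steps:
$V{\left(l,E \right)} = -14 - 157 E + 8 l$ ($V{\left(l,E \right)} = \left(8 l - 157 E\right) - 14 = \left(- 157 E + 8 l\right) - 14 = -14 - 157 E + 8 l$)
$\sqrt{20618 + V{\left(-162,14 \right)}} = \sqrt{20618 - 3508} = \sqrt{17110}$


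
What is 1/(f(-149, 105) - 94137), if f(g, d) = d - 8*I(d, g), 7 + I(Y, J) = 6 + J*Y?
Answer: 1/31136 ≈ 3.2117e-5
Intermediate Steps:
I(Y, J) = -1 + J*Y (I(Y, J) = -7 + (6 + J*Y) = -1 + J*Y)
f(g, d) = 8 + d - 8*d*g (f(g, d) = d - 8*(-1 + g*d) = d - 8*(-1 + d*g) = d + (8 - 8*d*g) = 8 + d - 8*d*g)
1/(f(-149, 105) - 94137) = 1/((8 + 105 - 8*105*(-149)) - 94137) = 1/((8 + 105 + 125160) - 94137) = 1/(125273 - 94137) = 1/31136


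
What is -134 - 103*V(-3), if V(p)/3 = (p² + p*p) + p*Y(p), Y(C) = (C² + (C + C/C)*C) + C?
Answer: 5428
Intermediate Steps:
Y(C) = C + C² + C*(1 + C) (Y(C) = (C² + (C + 1)*C) + C = (C² + (1 + C)*C) + C = (C² + C*(1 + C)) + C = C + C² + C*(1 + C))
V(p) = 6*p² + 6*p²*(1 + p) (V(p) = 3*((p² + p*p) + p*(2*p*(1 + p))) = 3*((p² + p²) + 2*p²*(1 + p)) = 3*(2*p² + 2*p²*(1 + p)) = 6*p² + 6*p²*(1 + p))
-134 - 103*V(-3) = -134 - 618*(-3)²*(2 - 3) = -134 - 618*9*(-1) = -134 - 103*(-54) = -134 + 5562 = 5428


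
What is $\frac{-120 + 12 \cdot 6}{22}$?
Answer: $- \frac{24}{11} \approx -2.1818$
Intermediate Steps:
$\frac{-120 + 12 \cdot 6}{22} = \left(-120 + 72\right) \frac{1}{22} = \left(-48\right) \frac{1}{22} = - \frac{24}{11}$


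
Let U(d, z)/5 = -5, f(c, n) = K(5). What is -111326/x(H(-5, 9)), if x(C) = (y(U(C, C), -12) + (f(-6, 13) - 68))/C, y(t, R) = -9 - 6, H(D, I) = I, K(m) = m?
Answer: 166989/13 ≈ 12845.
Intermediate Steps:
f(c, n) = 5
U(d, z) = -25 (U(d, z) = 5*(-5) = -25)
y(t, R) = -15
x(C) = -78/C (x(C) = (-15 + (5 - 68))/C = (-15 - 63)/C = -78/C)
-111326/x(H(-5, 9)) = -111326/((-78/9)) = -111326/((-78*⅑)) = -111326/(-26/3) = -111326*(-3/26) = 166989/13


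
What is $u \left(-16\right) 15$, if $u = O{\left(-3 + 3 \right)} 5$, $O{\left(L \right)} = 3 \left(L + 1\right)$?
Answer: $-3600$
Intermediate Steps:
$O{\left(L \right)} = 3 + 3 L$ ($O{\left(L \right)} = 3 \left(1 + L\right) = 3 + 3 L$)
$u = 15$ ($u = \left(3 + 3 \left(-3 + 3\right)\right) 5 = \left(3 + 3 \cdot 0\right) 5 = \left(3 + 0\right) 5 = 3 \cdot 5 = 15$)
$u \left(-16\right) 15 = 15 \left(-16\right) 15 = \left(-240\right) 15 = -3600$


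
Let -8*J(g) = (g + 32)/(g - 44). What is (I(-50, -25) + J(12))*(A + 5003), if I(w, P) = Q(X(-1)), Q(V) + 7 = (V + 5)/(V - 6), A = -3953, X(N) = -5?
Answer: -229425/32 ≈ -7169.5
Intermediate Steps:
J(g) = -(32 + g)/(8*(-44 + g)) (J(g) = -(g + 32)/(8*(g - 44)) = -(32 + g)/(8*(-44 + g)))
Q(V) = -7 + (5 + V)/(-6 + V) (Q(V) = -7 + (V + 5)/(V - 6) = -7 + (5 + V)/(-6 + V))
I(w, P) = -7 (I(w, P) = (47 - 6*(-5))/(-6 - 5) = (47 + 30)/(-11) = -1/11*77 = -7)
(I(-50, -25) + J(12))*(A + 5003) = (-7 + (-32 - 1*12)/(8*(-44 + 12)))*(-3953 + 5003) = (-7 + (⅛)*(-32 - 12)/(-32))*1050 = (-7 + (⅛)*(-1/32)*(-44))*1050 = (-7 + 11/64)*1050 = -437/64*1050 = -229425/32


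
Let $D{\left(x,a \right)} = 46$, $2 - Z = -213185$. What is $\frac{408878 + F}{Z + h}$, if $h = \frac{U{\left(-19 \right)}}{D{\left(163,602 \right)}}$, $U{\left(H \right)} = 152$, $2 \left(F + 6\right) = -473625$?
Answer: $\frac{7914737}{9806754} \approx 0.80707$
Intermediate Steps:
$Z = 213187$ ($Z = 2 - -213185 = 2 + 213185 = 213187$)
$F = - \frac{473637}{2}$ ($F = -6 + \frac{1}{2} \left(-473625\right) = -6 - \frac{473625}{2} = - \frac{473637}{2} \approx -2.3682 \cdot 10^{5}$)
$h = \frac{76}{23}$ ($h = \frac{152}{46} = 152 \cdot \frac{1}{46} = \frac{76}{23} \approx 3.3043$)
$\frac{408878 + F}{Z + h} = \frac{408878 - \frac{473637}{2}}{213187 + \frac{76}{23}} = \frac{344119}{2 \cdot \frac{4903377}{23}} = \frac{344119}{2} \cdot \frac{23}{4903377} = \frac{7914737}{9806754}$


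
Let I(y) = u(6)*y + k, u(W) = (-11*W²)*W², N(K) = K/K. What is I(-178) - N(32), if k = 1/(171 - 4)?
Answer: 423773690/167 ≈ 2.5376e+6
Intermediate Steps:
N(K) = 1
u(W) = -11*W⁴
k = 1/167 ≈ 0.0059880
I(y) = 1/167 - 14256*y (I(y) = (-11*6⁴)*y + 1/167 = (-11*1296)*y + 1/167 = -14256*y + 1/167 = 1/167 - 14256*y)
I(-178) - N(32) = (1/167 - 14256*(-178)) - 1*1 = (1/167 + 2537568) - 1 = 423773857/167 - 1 = 423773690/167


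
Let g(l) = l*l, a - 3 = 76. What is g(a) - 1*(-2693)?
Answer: 8934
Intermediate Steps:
a = 79 (a = 3 + 76 = 79)
g(l) = l**2
g(a) - 1*(-2693) = 79**2 - 1*(-2693) = 6241 + 2693 = 8934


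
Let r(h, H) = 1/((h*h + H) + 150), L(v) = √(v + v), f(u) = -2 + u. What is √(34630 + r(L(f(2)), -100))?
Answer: 3*√384778/10 ≈ 186.09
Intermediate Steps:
L(v) = √2*√v (L(v) = √(2*v) = √2*√v)
r(h, H) = 1/(150 + H + h²) (r(h, H) = 1/((h² + H) + 150) = 1/((H + h²) + 150) = 1/(150 + H + h²))
√(34630 + r(L(f(2)), -100)) = √(34630 + 1/(150 - 100 + (√2*√(-2 + 2))²)) = √(34630 + 1/(150 - 100 + (√2*√0)²)) = √(34630 + 1/(150 - 100 + (√2*0)²)) = √(34630 + 1/(150 - 100 + 0²)) = √(34630 + 1/(150 - 100 + 0)) = √(34630 + 1/50) = √(1731501/50) = 3*√384778/10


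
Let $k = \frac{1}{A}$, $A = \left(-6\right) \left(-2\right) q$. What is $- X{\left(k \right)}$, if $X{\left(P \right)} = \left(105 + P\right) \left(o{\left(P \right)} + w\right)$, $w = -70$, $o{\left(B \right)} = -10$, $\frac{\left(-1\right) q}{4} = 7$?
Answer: $\frac{176395}{21} \approx 8399.8$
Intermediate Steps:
$q = -28$ ($q = \left(-4\right) 7 = -28$)
$A = -336$ ($A = \left(-6\right) \left(-2\right) \left(-28\right) = 12 \left(-28\right) = -336$)
$k = - \frac{1}{336}$ ($k = \frac{1}{-336} = - \frac{1}{336} \approx -0.0029762$)
$X{\left(P \right)} = -8400 - 80 P$ ($X{\left(P \right)} = \left(105 + P\right) \left(-10 - 70\right) = \left(105 + P\right) \left(-80\right) = -8400 - 80 P$)
$- X{\left(k \right)} = - (-8400 - - \frac{5}{21}) = - (-8400 + \frac{5}{21}) = \left(-1\right) \left(- \frac{176395}{21}\right) = \frac{176395}{21}$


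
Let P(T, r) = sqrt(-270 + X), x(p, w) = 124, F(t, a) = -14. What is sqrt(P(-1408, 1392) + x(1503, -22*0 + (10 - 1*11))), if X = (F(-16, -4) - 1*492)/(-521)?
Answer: sqrt(33658684 + 1042*I*sqrt(18256361))/521 ≈ 11.16 + 0.73488*I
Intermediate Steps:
X = 506/521 (X = (-14 - 1*492)/(-521) = (-14 - 492)*(-1/521) = -506*(-1/521) = 506/521 ≈ 0.97121)
P(T, r) = 2*I*sqrt(18256361)/521 (P(T, r) = sqrt(-270 + 506/521) = sqrt(-140164/521) = 2*I*sqrt(18256361)/521)
sqrt(P(-1408, 1392) + x(1503, -22*0 + (10 - 1*11))) = sqrt(2*I*sqrt(18256361)/521 + 124) = sqrt(124 + 2*I*sqrt(18256361)/521)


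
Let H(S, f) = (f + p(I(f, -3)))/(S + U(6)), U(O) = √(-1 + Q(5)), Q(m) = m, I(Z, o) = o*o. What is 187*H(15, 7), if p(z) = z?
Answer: 176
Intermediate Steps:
I(Z, o) = o²
U(O) = 2 (U(O) = √(-1 + 5) = √4 = 2)
H(S, f) = (9 + f)/(2 + S) (H(S, f) = (f + (-3)²)/(S + 2) = (f + 9)/(2 + S) = (9 + f)/(2 + S))
187*H(15, 7) = 187*((9 + 7)/(2 + 15)) = 187*(16/17) = 176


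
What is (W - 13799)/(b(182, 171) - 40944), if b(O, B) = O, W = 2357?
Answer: 5721/20381 ≈ 0.28070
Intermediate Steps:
(W - 13799)/(b(182, 171) - 40944) = (2357 - 13799)/(182 - 40944) = -11442/(-40762) = -11442*(-1/40762) = 5721/20381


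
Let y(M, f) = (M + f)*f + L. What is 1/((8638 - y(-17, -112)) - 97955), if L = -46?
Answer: -1/103719 ≈ -9.6414e-6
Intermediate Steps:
y(M, f) = -46 + f*(M + f) (y(M, f) = (M + f)*f - 46 = f*(M + f) - 46 = -46 + f*(M + f))
1/((8638 - y(-17, -112)) - 97955) = 1/((8638 - (-46 + (-112)² - 17*(-112))) - 97955) = 1/((8638 - (-46 + 12544 + 1904)) - 97955) = 1/((8638 - 1*14402) - 97955) = 1/((8638 - 14402) - 97955) = 1/(-5764 - 97955) = 1/(-103719) = -1/103719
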